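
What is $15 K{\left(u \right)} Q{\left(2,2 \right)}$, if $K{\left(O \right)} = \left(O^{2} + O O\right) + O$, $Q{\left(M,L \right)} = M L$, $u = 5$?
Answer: $3300$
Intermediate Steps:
$Q{\left(M,L \right)} = L M$
$K{\left(O \right)} = O + 2 O^{2}$ ($K{\left(O \right)} = \left(O^{2} + O^{2}\right) + O = 2 O^{2} + O = O + 2 O^{2}$)
$15 K{\left(u \right)} Q{\left(2,2 \right)} = 15 \cdot 5 \left(1 + 2 \cdot 5\right) 2 \cdot 2 = 15 \cdot 5 \left(1 + 10\right) 4 = 15 \cdot 5 \cdot 11 \cdot 4 = 15 \cdot 55 \cdot 4 = 825 \cdot 4 = 3300$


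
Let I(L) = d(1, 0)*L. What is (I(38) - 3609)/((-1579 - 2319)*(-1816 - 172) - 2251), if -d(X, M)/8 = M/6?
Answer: -3609/7746973 ≈ -0.00046586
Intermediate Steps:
d(X, M) = -4*M/3 (d(X, M) = -8*M/6 = -4*M/3)
I(L) = 0 (I(L) = (-4/3*0)*L = 0*L = 0)
(I(38) - 3609)/((-1579 - 2319)*(-1816 - 172) - 2251) = (0 - 3609)/((-1579 - 2319)*(-1816 - 172) - 2251) = -3609/(-3898*(-1988) - 2251) = -3609/(7749224 - 2251) = -3609/7746973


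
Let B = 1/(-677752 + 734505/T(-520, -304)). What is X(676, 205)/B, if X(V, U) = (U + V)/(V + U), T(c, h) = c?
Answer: -70633109/104 ≈ -6.7916e+5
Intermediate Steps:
X(V, U) = 1 (X(V, U) = (U + V)/(U + V) = 1)
B = -104/70633109 (B = 1/(-677752 + 734505/(-520)) = 1/(-677752 + 734505*(-1/520)) = 1/(-677752 - 146901/104) = 1/(-70633109/104) = -104/70633109 ≈ -1.4724e-6)
X(676, 205)/B = 1/(-104/70633109) = 1*(-70633109/104) = -70633109/104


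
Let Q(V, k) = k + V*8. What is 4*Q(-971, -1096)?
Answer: -35456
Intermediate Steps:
Q(V, k) = k + 8*V
4*Q(-971, -1096) = 4*(-1096 + 8*(-971)) = 4*(-1096 - 7768) = 4*(-8864) = -35456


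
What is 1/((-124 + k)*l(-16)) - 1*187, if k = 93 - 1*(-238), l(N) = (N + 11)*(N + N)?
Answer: -6193439/33120 ≈ -187.00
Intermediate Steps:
l(N) = 2*N*(11 + N) (l(N) = (11 + N)*(2*N) = 2*N*(11 + N))
k = 331 (k = 93 + 238 = 331)
1/((-124 + k)*l(-16)) - 1*187 = 1/((-124 + 331)*((2*(-16)*(11 - 16)))) - 1*187 = 1/(207*((2*(-16)*(-5)))) - 187 = (1/207)/160 - 187 = (1/207)*(1/160) - 187 = 1/33120 - 187 = -6193439/33120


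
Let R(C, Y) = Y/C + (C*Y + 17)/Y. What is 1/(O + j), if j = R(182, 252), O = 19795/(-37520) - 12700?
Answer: -877968/10989591751 ≈ -7.9891e-5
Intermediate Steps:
O = -95304759/7504 (O = 19795*(-1/37520) - 12700 = -3959/7504 - 12700 = -95304759/7504 ≈ -12701.)
R(C, Y) = Y/C + (17 + C*Y)/Y
j = 600989/3276 (j = 182 + 17/252 + 252/182 = 182 + 17*(1/252) + 252*(1/182) = 182 + 17/252 + 18/13 = 600989/3276 ≈ 183.45)
1/(O + j) = 1/(-95304759/7504 + 600989/3276) = 1/(-10989591751/877968) = -877968/10989591751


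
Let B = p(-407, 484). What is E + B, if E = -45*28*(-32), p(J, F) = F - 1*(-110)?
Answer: 40914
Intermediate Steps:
p(J, F) = 110 + F (p(J, F) = F + 110 = 110 + F)
B = 594 (B = 110 + 484 = 594)
E = 40320 (E = -1260*(-32) = 40320)
E + B = 40320 + 594 = 40914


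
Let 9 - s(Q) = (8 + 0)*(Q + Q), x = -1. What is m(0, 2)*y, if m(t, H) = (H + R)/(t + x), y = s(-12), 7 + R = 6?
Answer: -201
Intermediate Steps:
R = -1 (R = -7 + 6 = -1)
s(Q) = 9 - 16*Q (s(Q) = 9 - (8 + 0)*(Q + Q) = 9 - 8*2*Q = 9 - 16*Q)
y = 201 (y = 9 - 16*(-12) = 9 + 192 = 201)
m(t, H) = (-1 + H)/(-1 + t) (m(t, H) = (H - 1)/(t - 1) = (-1 + H)/(-1 + t))
m(0, 2)*y = ((-1 + 2)/(-1 + 0))*201 = (1/(-1))*201 = -1*1*201 = -1*201 = -201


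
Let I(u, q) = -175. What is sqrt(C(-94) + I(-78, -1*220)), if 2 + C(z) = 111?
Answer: I*sqrt(66) ≈ 8.124*I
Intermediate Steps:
C(z) = 109 (C(z) = -2 + 111 = 109)
sqrt(C(-94) + I(-78, -1*220)) = sqrt(109 - 175) = sqrt(-66) = I*sqrt(66)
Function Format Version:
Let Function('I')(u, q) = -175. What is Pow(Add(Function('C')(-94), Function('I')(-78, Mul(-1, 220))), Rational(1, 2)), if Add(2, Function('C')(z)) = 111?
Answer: Mul(I, Pow(66, Rational(1, 2))) ≈ Mul(8.1240, I)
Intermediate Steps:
Function('C')(z) = 109 (Function('C')(z) = Add(-2, 111) = 109)
Pow(Add(Function('C')(-94), Function('I')(-78, Mul(-1, 220))), Rational(1, 2)) = Pow(Add(109, -175), Rational(1, 2)) = Pow(-66, Rational(1, 2)) = Mul(I, Pow(66, Rational(1, 2)))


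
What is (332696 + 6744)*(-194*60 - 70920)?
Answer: -28024166400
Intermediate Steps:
(332696 + 6744)*(-194*60 - 70920) = 339440*(-11640 - 70920) = 339440*(-82560) = -28024166400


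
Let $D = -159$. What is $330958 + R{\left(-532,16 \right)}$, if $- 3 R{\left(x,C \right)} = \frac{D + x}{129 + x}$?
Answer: $\frac{400127531}{1209} \approx 3.3096 \cdot 10^{5}$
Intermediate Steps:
$R{\left(x,C \right)} = - \frac{-159 + x}{3 \left(129 + x\right)}$ ($R{\left(x,C \right)} = - \frac{\left(-159 + x\right) \frac{1}{129 + x}}{3} = - \frac{\frac{1}{129 + x} \left(-159 + x\right)}{3} = - \frac{-159 + x}{3 \left(129 + x\right)}$)
$330958 + R{\left(-532,16 \right)} = 330958 + \frac{159 - -532}{3 \left(129 - 532\right)} = 330958 + \frac{159 + 532}{3 \left(-403\right)} = 330958 + \frac{1}{3} \left(- \frac{1}{403}\right) 691 = 330958 - \frac{691}{1209} = \frac{400127531}{1209}$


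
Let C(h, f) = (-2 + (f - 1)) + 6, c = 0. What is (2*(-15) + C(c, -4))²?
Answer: 961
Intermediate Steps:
C(h, f) = 3 + f (C(h, f) = (-2 + (-1 + f)) + 6 = (-3 + f) + 6 = 3 + f)
(2*(-15) + C(c, -4))² = (2*(-15) + (3 - 4))² = (-30 - 1)² = (-31)² = 961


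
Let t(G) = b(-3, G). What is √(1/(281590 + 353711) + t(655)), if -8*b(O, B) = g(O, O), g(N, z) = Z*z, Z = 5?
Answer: √1345358998094/847068 ≈ 1.3693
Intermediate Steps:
g(N, z) = 5*z
b(O, B) = -5*O/8
t(G) = 15/8 (t(G) = -5/8*(-3) = 15/8)
√(1/(281590 + 353711) + t(655)) = √(1/(281590 + 353711) + 15/8) = √(1/635301 + 15/8) = √(9529523/5082408) = √1345358998094/847068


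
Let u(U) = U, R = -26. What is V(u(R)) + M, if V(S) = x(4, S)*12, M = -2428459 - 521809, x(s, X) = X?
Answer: -2950580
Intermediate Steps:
M = -2950268
V(S) = 12*S (V(S) = S*12 = 12*S)
V(u(R)) + M = 12*(-26) - 2950268 = -312 - 2950268 = -2950580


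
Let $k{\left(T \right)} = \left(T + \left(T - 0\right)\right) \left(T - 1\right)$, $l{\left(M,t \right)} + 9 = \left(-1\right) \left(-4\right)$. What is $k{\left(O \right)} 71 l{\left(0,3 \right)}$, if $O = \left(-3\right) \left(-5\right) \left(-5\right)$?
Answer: $-4047000$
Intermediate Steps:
$l{\left(M,t \right)} = -5$ ($l{\left(M,t \right)} = -9 - -4 = -9 + 4 = -5$)
$O = -75$ ($O = 15 \left(-5\right) = -75$)
$k{\left(T \right)} = 2 T \left(-1 + T\right)$ ($k{\left(T \right)} = \left(T + \left(T + 0\right)\right) \left(-1 + T\right) = \left(T + T\right) \left(-1 + T\right) = 2 T \left(-1 + T\right)$)
$k{\left(O \right)} 71 l{\left(0,3 \right)} = 2 \left(-75\right) \left(-1 - 75\right) 71 \left(-5\right) = 2 \left(-75\right) \left(-76\right) 71 \left(-5\right) = 11400 \cdot 71 \left(-5\right) = 809400 \left(-5\right) = -4047000$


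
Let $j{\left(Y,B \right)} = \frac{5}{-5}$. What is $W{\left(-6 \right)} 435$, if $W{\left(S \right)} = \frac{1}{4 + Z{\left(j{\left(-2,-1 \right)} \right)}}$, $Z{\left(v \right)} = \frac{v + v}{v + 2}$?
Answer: $\frac{435}{2} \approx 217.5$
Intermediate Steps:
$j{\left(Y,B \right)} = -1$ ($j{\left(Y,B \right)} = 5 \left(- \frac{1}{5}\right) = -1$)
$Z{\left(v \right)} = \frac{2 v}{2 + v}$
$W{\left(S \right)} = \frac{1}{2}$ ($W{\left(S \right)} = \frac{1}{4 + 2 \left(-1\right) \frac{1}{2 - 1}} = \frac{1}{4 + 2 \left(-1\right) 1^{-1}} = \frac{1}{4 + 2 \left(-1\right) 1} = \frac{1}{4 - 2} = \frac{1}{2}$)
$W{\left(-6 \right)} 435 = \frac{1}{2} \cdot 435 = \frac{435}{2}$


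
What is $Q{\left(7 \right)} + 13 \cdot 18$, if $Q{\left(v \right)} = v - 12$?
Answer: $229$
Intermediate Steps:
$Q{\left(v \right)} = -12 + v$
$Q{\left(7 \right)} + 13 \cdot 18 = \left(-12 + 7\right) + 13 \cdot 18 = -5 + 234 = 229$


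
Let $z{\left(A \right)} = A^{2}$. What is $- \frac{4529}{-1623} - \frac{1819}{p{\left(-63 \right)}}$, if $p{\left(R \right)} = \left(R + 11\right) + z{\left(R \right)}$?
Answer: $\frac{14787856}{6357291} \approx 2.3261$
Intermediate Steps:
$p{\left(R \right)} = 11 + R + R^{2}$ ($p{\left(R \right)} = \left(R + 11\right) + R^{2} = \left(11 + R\right) + R^{2} = 11 + R + R^{2}$)
$- \frac{4529}{-1623} - \frac{1819}{p{\left(-63 \right)}} = - \frac{4529}{-1623} - \frac{1819}{11 - 63 + \left(-63\right)^{2}} = \left(-4529\right) \left(- \frac{1}{1623}\right) - \frac{1819}{11 - 63 + 3969} = \frac{4529}{1623} - \frac{1819}{3917} = \frac{14787856}{6357291}$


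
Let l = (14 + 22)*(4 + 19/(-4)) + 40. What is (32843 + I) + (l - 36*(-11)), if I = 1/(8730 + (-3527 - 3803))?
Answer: 46552801/1400 ≈ 33252.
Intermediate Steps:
l = 13 (l = 36*(4 + 19*(-¼)) + 40 = 36*(4 - 19/4) + 40 = 36*(-¾) + 40 = -27 + 40 = 13)
I = 1/1400 (I = 1/(8730 - 7330) = 1/1400 ≈ 0.00071429)
(32843 + I) + (l - 36*(-11)) = (32843 + 1/1400) + (13 - 36*(-11)) = 45980201/1400 + (13 + 396) = 45980201/1400 + 409 = 46552801/1400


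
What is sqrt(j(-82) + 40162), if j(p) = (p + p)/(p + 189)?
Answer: sqrt(459797190)/107 ≈ 200.40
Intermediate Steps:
j(p) = 2*p/(189 + p) (j(p) = (2*p)/(189 + p) = 2*p/(189 + p))
sqrt(j(-82) + 40162) = sqrt(2*(-82)/(189 - 82) + 40162) = sqrt(2*(-82)/107 + 40162) = sqrt(2*(-82)*(1/107) + 40162) = sqrt(-164/107 + 40162) = sqrt(4297170/107) = sqrt(459797190)/107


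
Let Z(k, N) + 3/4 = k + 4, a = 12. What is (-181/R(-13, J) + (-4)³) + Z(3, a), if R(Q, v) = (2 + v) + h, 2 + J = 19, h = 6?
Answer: -6499/100 ≈ -64.990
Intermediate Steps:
J = 17 (J = -2 + 19 = 17)
R(Q, v) = 8 + v (R(Q, v) = (2 + v) + 6 = 8 + v)
Z(k, N) = 13/4 + k (Z(k, N) = -¾ + (k + 4) = -¾ + (4 + k) = 13/4 + k)
(-181/R(-13, J) + (-4)³) + Z(3, a) = (-181/(8 + 17) + (-4)³) + (13/4 + 3) = (-181/25 - 64) + 25/4 = -1781/25 + 25/4 = -6499/100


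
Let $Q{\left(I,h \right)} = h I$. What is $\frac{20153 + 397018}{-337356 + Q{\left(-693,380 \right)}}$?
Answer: $- \frac{139057}{200232} \approx -0.69448$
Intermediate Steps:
$Q{\left(I,h \right)} = I h$
$\frac{20153 + 397018}{-337356 + Q{\left(-693,380 \right)}} = \frac{20153 + 397018}{-337356 - 263340} = \frac{417171}{-337356 - 263340} = \frac{417171}{-600696} = 417171 \left(- \frac{1}{600696}\right) = - \frac{139057}{200232}$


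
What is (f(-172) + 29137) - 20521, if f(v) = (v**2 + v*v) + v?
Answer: 67612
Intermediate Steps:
f(v) = v + 2*v**2 (f(v) = (v**2 + v**2) + v = 2*v**2 + v = v + 2*v**2)
(f(-172) + 29137) - 20521 = (-172*(1 + 2*(-172)) + 29137) - 20521 = (-172*(1 - 344) + 29137) - 20521 = (-172*(-343) + 29137) - 20521 = (58996 + 29137) - 20521 = 88133 - 20521 = 67612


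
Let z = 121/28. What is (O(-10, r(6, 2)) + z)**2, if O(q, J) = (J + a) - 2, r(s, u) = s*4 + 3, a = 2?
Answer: 769129/784 ≈ 981.03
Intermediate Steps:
r(s, u) = 3 + 4*s (r(s, u) = 4*s + 3 = 3 + 4*s)
O(q, J) = J (O(q, J) = (J + 2) - 2 = (2 + J) - 2 = J)
z = 121/28 (z = 121*(1/28) = 121/28 ≈ 4.3214)
(O(-10, r(6, 2)) + z)**2 = ((3 + 4*6) + 121/28)**2 = ((3 + 24) + 121/28)**2 = (27 + 121/28)**2 = (877/28)**2 = 769129/784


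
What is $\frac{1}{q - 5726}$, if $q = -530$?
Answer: $- \frac{1}{6256} \approx -0.00015985$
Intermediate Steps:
$\frac{1}{q - 5726} = \frac{1}{-530 - 5726} = \frac{1}{-6256} = - \frac{1}{6256}$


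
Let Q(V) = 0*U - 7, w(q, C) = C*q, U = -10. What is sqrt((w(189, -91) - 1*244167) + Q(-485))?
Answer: I*sqrt(261373) ≈ 511.25*I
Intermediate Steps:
Q(V) = -7 (Q(V) = 0*(-10) - 7 = 0 - 7 = -7)
sqrt((w(189, -91) - 1*244167) + Q(-485)) = sqrt((-91*189 - 1*244167) - 7) = sqrt((-17199 - 244167) - 7) = sqrt(-261366 - 7) = sqrt(-261373) = I*sqrt(261373)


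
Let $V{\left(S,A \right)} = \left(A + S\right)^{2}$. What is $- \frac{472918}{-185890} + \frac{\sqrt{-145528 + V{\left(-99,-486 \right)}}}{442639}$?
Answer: $\frac{236459}{92945} + \frac{\sqrt{196697}}{442639} \approx 2.5451$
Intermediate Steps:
$- \frac{472918}{-185890} + \frac{\sqrt{-145528 + V{\left(-99,-486 \right)}}}{442639} = - \frac{472918}{-185890} + \frac{\sqrt{-145528 + \left(-486 - 99\right)^{2}}}{442639} = \left(-472918\right) \left(- \frac{1}{185890}\right) + \sqrt{-145528 + \left(-585\right)^{2}} \cdot \frac{1}{442639} = \frac{236459}{92945} + \sqrt{-145528 + 342225} \cdot \frac{1}{442639} = \frac{236459}{92945} + \sqrt{196697} \cdot \frac{1}{442639} = \frac{236459}{92945} + \frac{\sqrt{196697}}{442639}$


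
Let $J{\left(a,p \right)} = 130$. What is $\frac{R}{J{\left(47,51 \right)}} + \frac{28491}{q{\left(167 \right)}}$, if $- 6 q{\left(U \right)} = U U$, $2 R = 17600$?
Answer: $\frac{22320022}{362557} \approx 61.563$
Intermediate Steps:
$R = 8800$ ($R = \frac{1}{2} \cdot 17600 = 8800$)
$q{\left(U \right)} = - \frac{U^{2}}{6}$ ($q{\left(U \right)} = - \frac{U U}{6} = - \frac{U^{2}}{6}$)
$\frac{R}{J{\left(47,51 \right)}} + \frac{28491}{q{\left(167 \right)}} = \frac{8800}{130} + \frac{28491}{\left(- \frac{1}{6}\right) 167^{2}} = 8800 \cdot \frac{1}{130} + \frac{28491}{\left(- \frac{1}{6}\right) 27889} = \frac{880}{13} + \frac{28491}{- \frac{27889}{6}} = \frac{880}{13} + 28491 \left(- \frac{6}{27889}\right) = \frac{880}{13} - \frac{170946}{27889} = \frac{22320022}{362557}$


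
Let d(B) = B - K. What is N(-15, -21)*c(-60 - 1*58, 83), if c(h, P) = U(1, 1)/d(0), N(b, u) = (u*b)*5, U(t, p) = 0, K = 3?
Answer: 0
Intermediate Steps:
d(B) = -3 + B (d(B) = B - 1*3 = B - 3 = -3 + B)
N(b, u) = 5*b*u (N(b, u) = (b*u)*5 = 5*b*u)
c(h, P) = 0 (c(h, P) = 0/(-3 + 0) = 0/(-3) = 0*(-⅓) = 0)
N(-15, -21)*c(-60 - 1*58, 83) = (5*(-15)*(-21))*0 = 1575*0 = 0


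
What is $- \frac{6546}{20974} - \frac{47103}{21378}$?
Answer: $- \frac{26854255}{10675766} \approx -2.5154$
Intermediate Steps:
$- \frac{6546}{20974} - \frac{47103}{21378} = \left(-6546\right) \frac{1}{20974} - \frac{2243}{1018} = - \frac{3273}{10487} - \frac{2243}{1018} = - \frac{26854255}{10675766}$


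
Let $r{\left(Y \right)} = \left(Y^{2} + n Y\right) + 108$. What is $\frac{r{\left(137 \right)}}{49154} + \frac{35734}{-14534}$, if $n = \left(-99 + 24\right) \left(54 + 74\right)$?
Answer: $- \frac{1471230537}{51028874} \approx -28.831$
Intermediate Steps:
$n = -9600$ ($n = \left(-75\right) 128 = -9600$)
$r{\left(Y \right)} = 108 + Y^{2} - 9600 Y$ ($r{\left(Y \right)} = \left(Y^{2} - 9600 Y\right) + 108 = 108 + Y^{2} - 9600 Y$)
$\frac{r{\left(137 \right)}}{49154} + \frac{35734}{-14534} = \frac{108 + 137^{2} - 1315200}{49154} + \frac{35734}{-14534} = \left(108 + 18769 - 1315200\right) \frac{1}{49154} + 35734 \left(- \frac{1}{14534}\right) = \left(-1296323\right) \frac{1}{49154} - \frac{17867}{7267} = - \frac{185189}{7022} - \frac{17867}{7267} = - \frac{1471230537}{51028874}$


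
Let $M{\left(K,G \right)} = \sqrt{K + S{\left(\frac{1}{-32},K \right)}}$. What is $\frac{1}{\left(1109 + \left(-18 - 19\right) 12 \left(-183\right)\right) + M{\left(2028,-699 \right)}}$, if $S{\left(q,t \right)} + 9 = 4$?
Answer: $\frac{82361}{6783332298} - \frac{17 \sqrt{7}}{6783332298} \approx 1.2135 \cdot 10^{-5}$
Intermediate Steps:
$S{\left(q,t \right)} = -5$ ($S{\left(q,t \right)} = -9 + 4 = -5$)
$M{\left(K,G \right)} = \sqrt{-5 + K}$ ($M{\left(K,G \right)} = \sqrt{K - 5} = \sqrt{-5 + K}$)
$\frac{1}{\left(1109 + \left(-18 - 19\right) 12 \left(-183\right)\right) + M{\left(2028,-699 \right)}} = \frac{1}{\left(1109 + \left(-18 - 19\right) 12 \left(-183\right)\right) + \sqrt{-5 + 2028}} = \frac{1}{\left(1109 + \left(-37\right) 12 \left(-183\right)\right) + \sqrt{2023}} = \frac{1}{\left(1109 - -81252\right) + 17 \sqrt{7}} = \frac{1}{\left(1109 + 81252\right) + 17 \sqrt{7}} = \frac{1}{82361 + 17 \sqrt{7}}$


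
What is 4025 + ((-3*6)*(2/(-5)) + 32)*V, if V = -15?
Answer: 3437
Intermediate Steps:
4025 + ((-3*6)*(2/(-5)) + 32)*V = 4025 + ((-3*6)*(2/(-5)) + 32)*(-15) = 4025 + (-36*(-1)/5 + 32)*(-15) = 4025 + (-18*(-⅖) + 32)*(-15) = 4025 + (36/5 + 32)*(-15) = 4025 + (196/5)*(-15) = 4025 - 588 = 3437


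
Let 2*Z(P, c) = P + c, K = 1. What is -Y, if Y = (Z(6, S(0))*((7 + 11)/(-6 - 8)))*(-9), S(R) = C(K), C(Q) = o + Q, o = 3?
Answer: -405/7 ≈ -57.857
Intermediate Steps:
C(Q) = 3 + Q
S(R) = 4 (S(R) = 3 + 1 = 4)
Z(P, c) = P/2 + c/2 (Z(P, c) = (P + c)/2 = P/2 + c/2)
Y = 405/7 (Y = (((1/2)*6 + (1/2)*4)*((7 + 11)/(-6 - 8)))*(-9) = ((3 + 2)*(18/(-14)))*(-9) = (5*(18*(-1/14)))*(-9) = (5*(-9/7))*(-9) = -45/7*(-9) = 405/7 ≈ 57.857)
-Y = -1*405/7 = -405/7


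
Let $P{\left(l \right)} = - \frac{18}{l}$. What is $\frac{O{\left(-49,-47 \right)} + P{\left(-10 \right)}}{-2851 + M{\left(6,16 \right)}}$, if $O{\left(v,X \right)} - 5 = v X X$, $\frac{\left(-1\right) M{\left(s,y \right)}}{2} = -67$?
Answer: $\frac{541171}{13585} \approx 39.836$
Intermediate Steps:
$M{\left(s,y \right)} = 134$ ($M{\left(s,y \right)} = \left(-2\right) \left(-67\right) = 134$)
$O{\left(v,X \right)} = 5 + v X^{2}$ ($O{\left(v,X \right)} = 5 + v X X = 5 + v X^{2}$)
$\frac{O{\left(-49,-47 \right)} + P{\left(-10 \right)}}{-2851 + M{\left(6,16 \right)}} = \frac{\left(5 - 49 \left(-47\right)^{2}\right) - \frac{18}{-10}}{-2851 + 134} = \frac{\left(5 - 108241\right) - - \frac{9}{5}}{-2717} = \left(\left(5 - 108241\right) + \frac{9}{5}\right) \left(- \frac{1}{2717}\right) = \left(-108236 + \frac{9}{5}\right) \left(- \frac{1}{2717}\right) = \left(- \frac{541171}{5}\right) \left(- \frac{1}{2717}\right) = \frac{541171}{13585}$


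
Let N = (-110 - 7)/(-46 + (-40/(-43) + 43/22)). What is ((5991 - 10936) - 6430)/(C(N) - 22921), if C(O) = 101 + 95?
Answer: 455/909 ≈ 0.50055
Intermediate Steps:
N = 110682/40787 (N = -117/(-46 + (-40*(-1/43) + 43*(1/22))) = -117/(-46 + (40/43 + 43/22)) = -117/(-46 + 2729/946) = -117/(-40787/946) = -117*(-946/40787) = 110682/40787 ≈ 2.7137)
C(O) = 196
((5991 - 10936) - 6430)/(C(N) - 22921) = ((5991 - 10936) - 6430)/(196 - 22921) = (-4945 - 6430)/(-22725) = -11375*(-1/22725) = 455/909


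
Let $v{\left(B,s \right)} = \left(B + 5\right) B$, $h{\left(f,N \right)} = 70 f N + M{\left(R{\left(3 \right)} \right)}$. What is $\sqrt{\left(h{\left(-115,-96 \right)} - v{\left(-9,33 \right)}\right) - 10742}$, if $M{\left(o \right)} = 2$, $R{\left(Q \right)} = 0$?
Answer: $2 \sqrt{190506} \approx 872.94$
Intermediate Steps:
$h{\left(f,N \right)} = 2 + 70 N f$ ($h{\left(f,N \right)} = 70 f N + 2 = 70 N f + 2 = 2 + 70 N f$)
$v{\left(B,s \right)} = B \left(5 + B\right)$ ($v{\left(B,s \right)} = \left(5 + B\right) B = B \left(5 + B\right)$)
$\sqrt{\left(h{\left(-115,-96 \right)} - v{\left(-9,33 \right)}\right) - 10742} = \sqrt{\left(\left(2 + 70 \left(-96\right) \left(-115\right)\right) - - 9 \left(5 - 9\right)\right) - 10742} = \sqrt{\left(\left(2 + 772800\right) - \left(-9\right) \left(-4\right)\right) - 10742} = \sqrt{\left(772802 - 36\right) - 10742} = \sqrt{772766 - 10742} = \sqrt{762024} = 2 \sqrt{190506}$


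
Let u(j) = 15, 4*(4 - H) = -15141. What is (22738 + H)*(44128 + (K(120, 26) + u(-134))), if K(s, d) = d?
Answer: 4686728421/4 ≈ 1.1717e+9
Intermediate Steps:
H = 15157/4 (H = 4 - 1/4*(-15141) = 4 + 15141/4 = 15157/4 ≈ 3789.3)
(22738 + H)*(44128 + (K(120, 26) + u(-134))) = (22738 + 15157/4)*(44128 + (26 + 15)) = 106109*(44128 + 41)/4 = (106109/4)*44169 = 4686728421/4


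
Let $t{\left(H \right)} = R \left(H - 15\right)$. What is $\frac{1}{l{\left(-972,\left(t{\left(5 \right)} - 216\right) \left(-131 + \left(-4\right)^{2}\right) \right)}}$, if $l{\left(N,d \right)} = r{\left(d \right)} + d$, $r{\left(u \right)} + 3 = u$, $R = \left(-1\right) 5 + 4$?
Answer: $\frac{1}{47377} \approx 2.1107 \cdot 10^{-5}$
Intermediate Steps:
$R = -1$ ($R = -5 + 4 = -1$)
$r{\left(u \right)} = -3 + u$
$t{\left(H \right)} = 15 - H$ ($t{\left(H \right)} = - (H - 15) = - (-15 + H) = 15 - H$)
$l{\left(N,d \right)} = -3 + 2 d$ ($l{\left(N,d \right)} = \left(-3 + d\right) + d = -3 + 2 d$)
$\frac{1}{l{\left(-972,\left(t{\left(5 \right)} - 216\right) \left(-131 + \left(-4\right)^{2}\right) \right)}} = \frac{1}{-3 + 2 \left(\left(15 - 5\right) - 216\right) \left(-131 + \left(-4\right)^{2}\right)} = \frac{1}{-3 + 2 \left(\left(15 - 5\right) - 216\right) \left(-131 + 16\right)} = \frac{1}{-3 + 2 \left(10 - 216\right) \left(-115\right)} = \frac{1}{-3 + 2 \left(\left(-206\right) \left(-115\right)\right)} = \frac{1}{-3 + 2 \cdot 23690} = \frac{1}{-3 + 47380} = \frac{1}{47377}$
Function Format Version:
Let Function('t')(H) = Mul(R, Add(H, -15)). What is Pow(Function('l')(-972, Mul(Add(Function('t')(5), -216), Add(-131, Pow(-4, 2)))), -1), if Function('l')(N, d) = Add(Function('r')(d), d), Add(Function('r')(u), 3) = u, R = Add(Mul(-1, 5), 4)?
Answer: Rational(1, 47377) ≈ 2.1107e-5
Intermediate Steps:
R = -1 (R = Add(-5, 4) = -1)
Function('r')(u) = Add(-3, u)
Function('t')(H) = Add(15, Mul(-1, H)) (Function('t')(H) = Mul(-1, Add(H, -15)) = Mul(-1, Add(-15, H)) = Add(15, Mul(-1, H)))
Function('l')(N, d) = Add(-3, Mul(2, d)) (Function('l')(N, d) = Add(Add(-3, d), d) = Add(-3, Mul(2, d)))
Pow(Function('l')(-972, Mul(Add(Function('t')(5), -216), Add(-131, Pow(-4, 2)))), -1) = Pow(Add(-3, Mul(2, Mul(Add(Add(15, Mul(-1, 5)), -216), Add(-131, Pow(-4, 2))))), -1) = Pow(Add(-3, Mul(2, Mul(Add(Add(15, -5), -216), Add(-131, 16)))), -1) = Pow(Add(-3, Mul(2, Mul(Add(10, -216), -115))), -1) = Pow(Add(-3, Mul(2, Mul(-206, -115))), -1) = Pow(Add(-3, Mul(2, 23690)), -1) = Pow(Add(-3, 47380), -1) = Pow(47377, -1) = Rational(1, 47377)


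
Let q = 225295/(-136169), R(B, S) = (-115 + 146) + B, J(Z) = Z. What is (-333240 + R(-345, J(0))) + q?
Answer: -45419939921/136169 ≈ -3.3356e+5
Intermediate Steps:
R(B, S) = 31 + B
q = -225295/136169 (q = 225295*(-1/136169) = -225295/136169 ≈ -1.6545)
(-333240 + R(-345, J(0))) + q = (-333240 + (31 - 345)) - 225295/136169 = (-333240 - 314) - 225295/136169 = -333554 - 225295/136169 = -45419939921/136169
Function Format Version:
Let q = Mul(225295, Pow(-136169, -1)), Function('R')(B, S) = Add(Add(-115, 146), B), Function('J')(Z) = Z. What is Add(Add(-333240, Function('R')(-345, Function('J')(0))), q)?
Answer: Rational(-45419939921, 136169) ≈ -3.3356e+5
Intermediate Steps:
Function('R')(B, S) = Add(31, B)
q = Rational(-225295, 136169) (q = Mul(225295, Rational(-1, 136169)) = Rational(-225295, 136169) ≈ -1.6545)
Add(Add(-333240, Function('R')(-345, Function('J')(0))), q) = Add(Add(-333240, Add(31, -345)), Rational(-225295, 136169)) = Add(Add(-333240, -314), Rational(-225295, 136169)) = Add(-333554, Rational(-225295, 136169)) = Rational(-45419939921, 136169)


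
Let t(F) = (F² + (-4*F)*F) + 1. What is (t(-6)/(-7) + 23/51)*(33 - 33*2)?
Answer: -61798/119 ≈ -519.31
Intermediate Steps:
t(F) = 1 - 3*F² (t(F) = (F² - 4*F²) + 1 = -3*F² + 1 = 1 - 3*F²)
(t(-6)/(-7) + 23/51)*(33 - 33*2) = ((1 - 3*(-6)²)/(-7) + 23/51)*(33 - 33*2) = ((1 - 3*36)*(-⅐) + 23*(1/51))*(33 - 66) = ((1 - 108)*(-⅐) + 23/51)*(-33) = (-107*(-⅐) + 23/51)*(-33) = (107/7 + 23/51)*(-33) = (5618/357)*(-33) = -61798/119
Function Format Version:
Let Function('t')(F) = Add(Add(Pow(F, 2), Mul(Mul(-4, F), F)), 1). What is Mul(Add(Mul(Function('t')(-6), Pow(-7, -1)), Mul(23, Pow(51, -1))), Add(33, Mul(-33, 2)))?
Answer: Rational(-61798, 119) ≈ -519.31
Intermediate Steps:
Function('t')(F) = Add(1, Mul(-3, Pow(F, 2))) (Function('t')(F) = Add(Add(Pow(F, 2), Mul(-4, Pow(F, 2))), 1) = Add(Mul(-3, Pow(F, 2)), 1) = Add(1, Mul(-3, Pow(F, 2))))
Mul(Add(Mul(Function('t')(-6), Pow(-7, -1)), Mul(23, Pow(51, -1))), Add(33, Mul(-33, 2))) = Mul(Add(Mul(Add(1, Mul(-3, Pow(-6, 2))), Pow(-7, -1)), Mul(23, Pow(51, -1))), Add(33, Mul(-33, 2))) = Mul(Add(Mul(Add(1, Mul(-3, 36)), Rational(-1, 7)), Mul(23, Rational(1, 51))), Add(33, -66)) = Mul(Add(Mul(Add(1, -108), Rational(-1, 7)), Rational(23, 51)), -33) = Mul(Add(Mul(-107, Rational(-1, 7)), Rational(23, 51)), -33) = Mul(Add(Rational(107, 7), Rational(23, 51)), -33) = Mul(Rational(5618, 357), -33) = Rational(-61798, 119)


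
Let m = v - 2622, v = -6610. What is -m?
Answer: 9232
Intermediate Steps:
m = -9232 (m = -6610 - 2622 = -9232)
-m = -1*(-9232) = 9232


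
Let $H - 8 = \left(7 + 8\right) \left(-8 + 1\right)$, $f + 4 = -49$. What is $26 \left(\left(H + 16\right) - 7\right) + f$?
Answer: $-2341$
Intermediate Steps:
$f = -53$ ($f = -4 - 49 = -53$)
$H = -97$ ($H = 8 + \left(7 + 8\right) \left(-8 + 1\right) = 8 + 15 \left(-7\right) = 8 - 105 = -97$)
$26 \left(\left(H + 16\right) - 7\right) + f = 26 \left(\left(-97 + 16\right) - 7\right) - 53 = 26 \left(-81 - 7\right) - 53 = 26 \left(-88\right) - 53 = -2288 - 53 = -2341$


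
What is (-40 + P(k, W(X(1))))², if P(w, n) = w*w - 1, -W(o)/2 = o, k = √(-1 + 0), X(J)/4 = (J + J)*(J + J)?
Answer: 1764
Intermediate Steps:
X(J) = 16*J² (X(J) = 4*((J + J)*(J + J)) = 4*((2*J)*(2*J)) = 4*(4*J²) = 16*J²)
k = I (k = √(-1) = I ≈ 1.0*I)
W(o) = -2*o
P(w, n) = -1 + w² (P(w, n) = w² - 1 = -1 + w²)
(-40 + P(k, W(X(1))))² = (-40 + (-1 + I²))² = (-40 + (-1 - 1))² = (-40 - 2)² = (-42)² = 1764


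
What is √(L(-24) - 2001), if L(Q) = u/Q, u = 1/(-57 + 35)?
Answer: I*√34865391/132 ≈ 44.733*I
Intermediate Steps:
u = -1/22 (u = 1/(-22) = -1/22 ≈ -0.045455)
L(Q) = -1/(22*Q)
√(L(-24) - 2001) = √(-1/22/(-24) - 2001) = √(-1/22*(-1/24) - 2001) = √(1/528 - 2001) = √(-1056527/528) = I*√34865391/132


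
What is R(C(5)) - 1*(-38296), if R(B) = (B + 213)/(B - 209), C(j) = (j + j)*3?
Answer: 6854741/179 ≈ 38295.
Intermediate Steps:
C(j) = 6*j (C(j) = (2*j)*3 = 6*j)
R(B) = (213 + B)/(-209 + B)
R(C(5)) - 1*(-38296) = (213 + 6*5)/(-209 + 6*5) - 1*(-38296) = (213 + 30)/(-209 + 30) + 38296 = 243/(-179) + 38296 = -1/179*243 + 38296 = -243/179 + 38296 = 6854741/179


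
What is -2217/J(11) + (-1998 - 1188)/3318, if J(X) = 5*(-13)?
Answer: 1191486/35945 ≈ 33.147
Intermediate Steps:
J(X) = -65
-2217/J(11) + (-1998 - 1188)/3318 = -2217/(-65) + (-1998 - 1188)/3318 = -2217*(-1/65) - 3186*1/3318 = 2217/65 - 531/553 = 1191486/35945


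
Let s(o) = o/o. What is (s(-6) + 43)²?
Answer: 1936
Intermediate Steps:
s(o) = 1
(s(-6) + 43)² = (1 + 43)² = 44² = 1936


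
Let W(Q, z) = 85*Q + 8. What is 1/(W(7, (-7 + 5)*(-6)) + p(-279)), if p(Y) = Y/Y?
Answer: 1/604 ≈ 0.0016556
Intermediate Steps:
W(Q, z) = 8 + 85*Q
p(Y) = 1
1/(W(7, (-7 + 5)*(-6)) + p(-279)) = 1/((8 + 85*7) + 1) = 1/((8 + 595) + 1) = 1/(603 + 1) = 1/604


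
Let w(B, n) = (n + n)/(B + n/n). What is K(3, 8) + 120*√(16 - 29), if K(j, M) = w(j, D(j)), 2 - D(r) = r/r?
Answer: ½ + 120*I*√13 ≈ 0.5 + 432.67*I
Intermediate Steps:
D(r) = 1 (D(r) = 2 - r/r = 2 - 1*1 = 2 - 1 = 1)
w(B, n) = 2*n/(1 + B) (w(B, n) = (2*n)/(B + 1) = (2*n)/(1 + B) = 2*n/(1 + B))
K(j, M) = 2/(1 + j) (K(j, M) = 2*1/(1 + j) = 2/(1 + j))
K(3, 8) + 120*√(16 - 29) = 2/(1 + 3) + 120*√(16 - 29) = 2/4 + 120*√(-13) = 2*(¼) + 120*(I*√13) = ½ + 120*I*√13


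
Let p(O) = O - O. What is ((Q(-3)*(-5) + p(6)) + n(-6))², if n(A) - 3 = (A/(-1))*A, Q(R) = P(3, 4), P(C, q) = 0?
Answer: 1089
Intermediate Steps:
p(O) = 0
Q(R) = 0
n(A) = 3 - A² (n(A) = 3 + (A/(-1))*A = 3 + (A*(-1))*A = 3 + (-A)*A = 3 - A²)
((Q(-3)*(-5) + p(6)) + n(-6))² = ((0*(-5) + 0) + (3 - 1*(-6)²))² = ((0 + 0) + (3 - 1*36))² = (0 + (3 - 36))² = (0 - 33)² = (-33)² = 1089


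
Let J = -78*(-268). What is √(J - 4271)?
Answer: √16633 ≈ 128.97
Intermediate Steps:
J = 20904
√(J - 4271) = √(20904 - 4271) = √16633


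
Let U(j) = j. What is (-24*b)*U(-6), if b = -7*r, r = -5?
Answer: 5040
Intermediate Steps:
b = 35 (b = -7*(-5) = 35)
(-24*b)*U(-6) = -24*35*(-6) = -840*(-6) = 5040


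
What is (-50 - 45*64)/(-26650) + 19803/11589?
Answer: 18723524/10294895 ≈ 1.8187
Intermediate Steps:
(-50 - 45*64)/(-26650) + 19803/11589 = (-50 - 2880)*(-1/26650) + 19803*(1/11589) = -2930*(-1/26650) + 6601/3863 = 293/2665 + 6601/3863 = 18723524/10294895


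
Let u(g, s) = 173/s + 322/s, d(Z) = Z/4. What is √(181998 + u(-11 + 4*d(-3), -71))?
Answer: 9*√11326133/71 ≈ 426.60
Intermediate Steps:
d(Z) = Z/4 (d(Z) = Z*(¼) = Z/4)
u(g, s) = 495/s
√(181998 + u(-11 + 4*d(-3), -71)) = √(181998 + 495/(-71)) = √(181998 + 495*(-1/71)) = √(181998 - 495/71) = √(12921363/71) = 9*√11326133/71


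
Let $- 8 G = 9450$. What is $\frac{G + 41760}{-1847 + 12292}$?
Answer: $\frac{32463}{8356} \approx 3.885$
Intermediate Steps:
$G = - \frac{4725}{4}$ ($G = \left(- \frac{1}{8}\right) 9450 = - \frac{4725}{4} \approx -1181.3$)
$\frac{G + 41760}{-1847 + 12292} = \frac{- \frac{4725}{4} + 41760}{-1847 + 12292} = \frac{162315}{4 \cdot 10445} = \frac{162315}{4} \cdot \frac{1}{10445} = \frac{32463}{8356}$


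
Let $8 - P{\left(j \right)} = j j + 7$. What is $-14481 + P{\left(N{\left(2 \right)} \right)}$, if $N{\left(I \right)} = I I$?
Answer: $-14496$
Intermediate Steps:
$N{\left(I \right)} = I^{2}$
$P{\left(j \right)} = 1 - j^{2}$ ($P{\left(j \right)} = 8 - \left(j j + 7\right) = 8 - \left(j^{2} + 7\right) = 8 - \left(7 + j^{2}\right) = 1 - j^{2}$)
$-14481 + P{\left(N{\left(2 \right)} \right)} = -14481 + \left(1 - \left(2^{2}\right)^{2}\right) = -14481 + \left(1 - 4^{2}\right) = -14481 + \left(1 - 16\right) = -14481 - 15 = -14496$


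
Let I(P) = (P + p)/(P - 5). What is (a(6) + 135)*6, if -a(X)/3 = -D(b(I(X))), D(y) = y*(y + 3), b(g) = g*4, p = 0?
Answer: 12474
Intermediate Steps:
I(P) = P/(-5 + P) (I(P) = (P + 0)/(P - 5) = P/(-5 + P))
b(g) = 4*g
D(y) = y*(3 + y)
a(X) = 12*X*(3 + 4*X/(-5 + X))/(-5 + X) (a(X) = -(-3)*(4*(X/(-5 + X)))*(3 + 4*(X/(-5 + X))) = -(-3)*(4*X/(-5 + X))*(3 + 4*X/(-5 + X)) = -(-3)*4*X*(3 + 4*X/(-5 + X))/(-5 + X) = -(-12)*X*(3 + 4*X/(-5 + X))/(-5 + X) = 12*X*(3 + 4*X/(-5 + X))/(-5 + X))
(a(6) + 135)*6 = (12*6*(-15 + 7*6)/(-5 + 6)² + 135)*6 = (12*6*(-15 + 42)/1² + 135)*6 = (12*6*1*27 + 135)*6 = (1944 + 135)*6 = 2079*6 = 12474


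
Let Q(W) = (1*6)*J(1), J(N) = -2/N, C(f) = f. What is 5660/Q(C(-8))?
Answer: -1415/3 ≈ -471.67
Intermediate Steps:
Q(W) = -12 (Q(W) = (1*6)*(-2/1) = 6*(-2*1) = 6*(-2) = -12)
5660/Q(C(-8)) = 5660/(-12) = 5660*(-1/12) = -1415/3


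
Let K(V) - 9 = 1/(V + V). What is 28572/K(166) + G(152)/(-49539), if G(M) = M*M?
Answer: 9588839600/3021879 ≈ 3173.1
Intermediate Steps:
G(M) = M²
K(V) = 9 + 1/(2*V) (K(V) = 9 + 1/(V + V) = 9 + 1/(2*V))
28572/K(166) + G(152)/(-49539) = 28572/(9 + (½)/166) + 152²/(-49539) = 28572/(9 + (½)*(1/166)) + 23104*(-1/49539) = 28572/(9 + 1/332) - 23104/49539 = 28572/(2989/332) - 23104/49539 = 28572*(332/2989) - 23104/49539 = 9485904/2989 - 23104/49539 = 9588839600/3021879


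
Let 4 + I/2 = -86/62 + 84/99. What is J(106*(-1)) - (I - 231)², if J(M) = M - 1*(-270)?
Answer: -60147238045/1046529 ≈ -57473.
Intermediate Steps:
J(M) = 270 + M (J(M) = M + 270 = 270 + M)
I = -9286/1023 (I = -8 + 2*(-86/62 + 84/99) = -8 + 2*(-86*1/62 + 84*(1/99)) = -8 + 2*(-43/31 + 28/33) = -8 + 2*(-551/1023) = -8 - 1102/1023 = -9286/1023 ≈ -9.0772)
J(106*(-1)) - (I - 231)² = (270 + 106*(-1)) - (-9286/1023 - 231)² = (270 - 106) - (-245599/1023)² = 164 - 1*60318868801/1046529 = 164 - 60318868801/1046529 = -60147238045/1046529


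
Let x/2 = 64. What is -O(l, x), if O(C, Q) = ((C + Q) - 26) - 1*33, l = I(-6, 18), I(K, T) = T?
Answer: -87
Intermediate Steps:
x = 128 (x = 2*64 = 128)
l = 18
O(C, Q) = -59 + C + Q (O(C, Q) = (-26 + C + Q) - 33 = -59 + C + Q)
-O(l, x) = -(-59 + 18 + 128) = -1*87 = -87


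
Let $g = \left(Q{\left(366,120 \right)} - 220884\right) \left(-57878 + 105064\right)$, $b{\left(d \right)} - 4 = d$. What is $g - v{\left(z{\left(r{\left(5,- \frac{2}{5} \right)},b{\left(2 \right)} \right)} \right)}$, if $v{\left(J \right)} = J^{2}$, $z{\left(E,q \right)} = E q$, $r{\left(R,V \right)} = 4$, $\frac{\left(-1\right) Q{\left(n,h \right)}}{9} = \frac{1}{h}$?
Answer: $- \frac{208452730779}{20} \approx -1.0423 \cdot 10^{10}$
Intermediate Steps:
$Q{\left(n,h \right)} = - \frac{9}{h}$
$b{\left(d \right)} = 4 + d$
$g = - \frac{208452719259}{20}$ ($g = \left(- \frac{9}{120} - 220884\right) \left(-57878 + 105064\right) = \left(\left(-9\right) \frac{1}{120} - 220884\right) 47186 = \left(- \frac{3}{40} - 220884\right) 47186 = \left(- \frac{8835363}{40}\right) 47186 = - \frac{208452719259}{20} \approx -1.0423 \cdot 10^{10}$)
$g - v{\left(z{\left(r{\left(5,- \frac{2}{5} \right)},b{\left(2 \right)} \right)} \right)} = - \frac{208452719259}{20} - \left(4 \left(4 + 2\right)\right)^{2} = - \frac{208452719259}{20} - \left(4 \cdot 6\right)^{2} = - \frac{208452719259}{20} - 24^{2} = - \frac{208452719259}{20} - 576 = - \frac{208452730779}{20}$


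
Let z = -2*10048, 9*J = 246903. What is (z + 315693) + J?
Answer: 969092/3 ≈ 3.2303e+5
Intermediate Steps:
J = 82301/3 (J = (⅑)*246903 = 82301/3 ≈ 27434.)
z = -20096
(z + 315693) + J = (-20096 + 315693) + 82301/3 = 295597 + 82301/3 = 969092/3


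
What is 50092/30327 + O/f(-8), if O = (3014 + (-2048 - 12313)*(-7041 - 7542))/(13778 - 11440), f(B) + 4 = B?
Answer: -705551374203/94539368 ≈ -7463.0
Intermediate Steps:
f(B) = -4 + B
O = 209429477/2338 (O = (3014 - 14361*(-14583))/2338 = (3014 + 209426463)*(1/2338) = 209429477*(1/2338) = 209429477/2338 ≈ 89576.)
50092/30327 + O/f(-8) = 50092/30327 + 209429477/(2338*(-4 - 8)) = 50092*(1/30327) + (209429477/2338)/(-12) = 50092/30327 + (209429477/2338)*(-1/12) = 50092/30327 - 209429477/28056 = -705551374203/94539368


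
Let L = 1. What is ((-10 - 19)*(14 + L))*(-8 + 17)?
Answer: -3915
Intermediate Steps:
((-10 - 19)*(14 + L))*(-8 + 17) = ((-10 - 19)*(14 + 1))*(-8 + 17) = -29*15*9 = -435*9 = -3915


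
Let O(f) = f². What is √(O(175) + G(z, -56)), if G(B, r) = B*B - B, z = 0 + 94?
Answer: √39367 ≈ 198.41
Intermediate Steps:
z = 94
G(B, r) = B² - B
√(O(175) + G(z, -56)) = √(175² + 94*(-1 + 94)) = √(30625 + 94*93) = √(30625 + 8742) = √39367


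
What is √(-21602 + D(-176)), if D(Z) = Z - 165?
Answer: I*√21943 ≈ 148.13*I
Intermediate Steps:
D(Z) = -165 + Z
√(-21602 + D(-176)) = √(-21602 + (-165 - 176)) = √(-21602 - 341) = √(-21943) = I*√21943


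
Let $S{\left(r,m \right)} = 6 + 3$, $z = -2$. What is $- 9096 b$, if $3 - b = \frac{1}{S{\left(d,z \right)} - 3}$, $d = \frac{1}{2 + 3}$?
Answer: $-25772$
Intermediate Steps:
$d = \frac{1}{5} \approx 0.2$
$S{\left(r,m \right)} = 9$
$b = \frac{17}{6}$ ($b = 3 - \frac{1}{9 - 3} = 3 - \frac{1}{6} = \frac{17}{6} \approx 2.8333$)
$- 9096 b = \left(-9096\right) \frac{17}{6} = -25772$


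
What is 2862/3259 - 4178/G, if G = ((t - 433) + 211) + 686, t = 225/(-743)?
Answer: -9130727512/1122813493 ≈ -8.1320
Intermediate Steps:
t = -225/743 (t = 225*(-1/743) = -225/743 ≈ -0.30283)
G = 344527/743 (G = ((-225/743 - 433) + 211) + 686 = (-321944/743 + 211) + 686 = -165171/743 + 686 = 344527/743 ≈ 463.70)
2862/3259 - 4178/G = 2862/3259 - 4178/344527/743 = 2862*(1/3259) - 4178*743/344527 = 2862/3259 - 3104254/344527 = -9130727512/1122813493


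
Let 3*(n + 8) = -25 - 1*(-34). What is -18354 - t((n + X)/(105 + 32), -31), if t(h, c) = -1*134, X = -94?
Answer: -18220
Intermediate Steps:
n = -5 (n = -8 + (-25 - 1*(-34))/3 = -8 + (-25 + 34)/3 = -8 + (⅓)*9 = -8 + 3 = -5)
t(h, c) = -134
-18354 - t((n + X)/(105 + 32), -31) = -18354 - 1*(-134) = -18354 + 134 = -18220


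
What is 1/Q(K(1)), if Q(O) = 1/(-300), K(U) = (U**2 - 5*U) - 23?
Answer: -300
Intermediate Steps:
K(U) = -23 + U**2 - 5*U
Q(O) = -1/300
1/Q(K(1)) = 1/(-1/300) = -300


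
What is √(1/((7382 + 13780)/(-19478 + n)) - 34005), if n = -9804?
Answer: I*√3807271778226/10581 ≈ 184.41*I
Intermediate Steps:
√(1/((7382 + 13780)/(-19478 + n)) - 34005) = √(1/((7382 + 13780)/(-19478 - 9804)) - 34005) = √(1/(21162/(-29282)) - 34005) = √(1/(21162*(-1/29282)) - 34005) = √(1/(-10581/14641) - 34005) = √(-14641/10581 - 34005) = √(-359821546/10581) = I*√3807271778226/10581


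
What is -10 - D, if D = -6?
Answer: -4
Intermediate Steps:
-10 - D = -10 - 1*(-6) = -10 + 6 = -4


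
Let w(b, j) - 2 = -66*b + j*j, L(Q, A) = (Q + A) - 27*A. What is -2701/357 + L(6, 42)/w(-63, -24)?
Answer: -6589819/845376 ≈ -7.7951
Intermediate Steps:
L(Q, A) = Q - 26*A (L(Q, A) = (A + Q) - 27*A = Q - 26*A)
w(b, j) = 2 + j² - 66*b (w(b, j) = 2 + (-66*b + j*j) = 2 + (-66*b + j²) = 2 + (j² - 66*b) = 2 + j² - 66*b)
-2701/357 + L(6, 42)/w(-63, -24) = -2701/357 + (6 - 26*42)/(2 + (-24)² - 66*(-63)) = -2701*1/357 + (6 - 1092)/(2 + 576 + 4158) = -2701/357 - 1086/4736 = -2701/357 - 1086*1/4736 = -2701/357 - 543/2368 = -6589819/845376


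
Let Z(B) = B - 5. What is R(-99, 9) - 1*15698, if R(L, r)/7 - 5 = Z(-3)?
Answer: -15719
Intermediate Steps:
Z(B) = -5 + B
R(L, r) = -21 (R(L, r) = 35 + 7*(-5 - 3) = 35 + 7*(-8) = 35 - 56 = -21)
R(-99, 9) - 1*15698 = -21 - 1*15698 = -21 - 15698 = -15719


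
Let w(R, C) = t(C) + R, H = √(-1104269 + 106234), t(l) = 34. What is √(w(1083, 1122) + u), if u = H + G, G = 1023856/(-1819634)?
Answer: √(924149948590037 + 827766973489*I*√998035)/909817 ≈ 36.157 + 13.815*I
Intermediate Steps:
G = -511928/909817 (G = 1023856*(-1/1819634) = -511928/909817 ≈ -0.56267)
H = I*√998035 (H = √(-998035) = I*√998035 ≈ 999.02*I)
w(R, C) = 34 + R
u = -511928/909817 + I*√998035 (u = I*√998035 - 511928/909817 = -511928/909817 + I*√998035 ≈ -0.56267 + 999.02*I)
√(w(1083, 1122) + u) = √((34 + 1083) + (-511928/909817 + I*√998035)) = √(1117 + (-511928/909817 + I*√998035)) = √(1015753661/909817 + I*√998035)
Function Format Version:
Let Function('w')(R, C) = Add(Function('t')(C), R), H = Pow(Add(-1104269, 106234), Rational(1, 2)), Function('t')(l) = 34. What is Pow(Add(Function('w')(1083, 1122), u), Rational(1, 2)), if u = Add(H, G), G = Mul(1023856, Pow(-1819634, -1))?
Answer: Mul(Rational(1, 909817), Pow(Add(924149948590037, Mul(827766973489, I, Pow(998035, Rational(1, 2)))), Rational(1, 2))) ≈ Add(36.157, Mul(13.815, I))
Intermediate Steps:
G = Rational(-511928, 909817) (G = Mul(1023856, Rational(-1, 1819634)) = Rational(-511928, 909817) ≈ -0.56267)
H = Mul(I, Pow(998035, Rational(1, 2))) (H = Pow(-998035, Rational(1, 2)) = Mul(I, Pow(998035, Rational(1, 2))) ≈ Mul(999.02, I))
Function('w')(R, C) = Add(34, R)
u = Add(Rational(-511928, 909817), Mul(I, Pow(998035, Rational(1, 2)))) (u = Add(Mul(I, Pow(998035, Rational(1, 2))), Rational(-511928, 909817)) = Add(Rational(-511928, 909817), Mul(I, Pow(998035, Rational(1, 2)))) ≈ Add(-0.56267, Mul(999.02, I)))
Pow(Add(Function('w')(1083, 1122), u), Rational(1, 2)) = Pow(Add(Add(34, 1083), Add(Rational(-511928, 909817), Mul(I, Pow(998035, Rational(1, 2))))), Rational(1, 2)) = Pow(Add(1117, Add(Rational(-511928, 909817), Mul(I, Pow(998035, Rational(1, 2))))), Rational(1, 2)) = Pow(Add(Rational(1015753661, 909817), Mul(I, Pow(998035, Rational(1, 2)))), Rational(1, 2))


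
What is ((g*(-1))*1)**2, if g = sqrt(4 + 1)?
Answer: 5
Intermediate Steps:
g = sqrt(5) ≈ 2.2361
((g*(-1))*1)**2 = ((sqrt(5)*(-1))*1)**2 = (-sqrt(5)*1)**2 = (-sqrt(5))**2 = 5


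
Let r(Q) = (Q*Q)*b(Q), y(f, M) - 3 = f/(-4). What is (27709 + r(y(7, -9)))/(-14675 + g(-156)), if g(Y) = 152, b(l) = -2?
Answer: -221647/116184 ≈ -1.9077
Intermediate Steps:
y(f, M) = 3 - f/4 (y(f, M) = 3 + f/(-4) = 3 + f*(-¼) = 3 - f/4)
r(Q) = -2*Q² (r(Q) = (Q*Q)*(-2) = Q²*(-2) = -2*Q²)
(27709 + r(y(7, -9)))/(-14675 + g(-156)) = (27709 - 2*(3 - ¼*7)²)/(-14675 + 152) = (27709 - 2*(3 - 7/4)²)/(-14523) = (27709 - 2*(5/4)²)*(-1/14523) = (27709 - 2*25/16)*(-1/14523) = (27709 - 25/8)*(-1/14523) = (221647/8)*(-1/14523) = -221647/116184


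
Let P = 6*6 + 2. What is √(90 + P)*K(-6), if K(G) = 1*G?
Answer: -48*√2 ≈ -67.882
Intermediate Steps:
K(G) = G
P = 38 (P = 36 + 2 = 38)
√(90 + P)*K(-6) = √(90 + 38)*(-6) = √128*(-6) = (8*√2)*(-6) = -48*√2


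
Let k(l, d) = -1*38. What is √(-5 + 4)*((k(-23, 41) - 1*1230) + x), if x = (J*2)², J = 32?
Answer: 2828*I ≈ 2828.0*I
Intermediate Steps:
k(l, d) = -38
x = 4096 (x = (32*2)² = 64² = 4096)
√(-5 + 4)*((k(-23, 41) - 1*1230) + x) = √(-5 + 4)*((-38 - 1*1230) + 4096) = √(-1)*((-38 - 1230) + 4096) = I*(-1268 + 4096) = I*2828 = 2828*I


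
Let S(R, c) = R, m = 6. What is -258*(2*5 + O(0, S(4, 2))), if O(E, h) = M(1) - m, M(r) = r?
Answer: -1290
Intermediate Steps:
O(E, h) = -5 (O(E, h) = 1 - 1*6 = 1 - 6 = -5)
-258*(2*5 + O(0, S(4, 2))) = -258*(2*5 - 5) = -258*(10 - 5) = -258*5 = -1290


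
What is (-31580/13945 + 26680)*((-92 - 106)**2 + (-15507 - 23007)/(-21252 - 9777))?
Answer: 30170890585201240/28846627 ≈ 1.0459e+9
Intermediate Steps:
(-31580/13945 + 26680)*((-92 - 106)**2 + (-15507 - 23007)/(-21252 - 9777)) = (-31580*1/13945 + 26680)*((-198)**2 - 38514/(-31029)) = (-6316/2789 + 26680)*(39204 - 38514*(-1/31029)) = 74404204*(39204 + 12838/10343)/2789 = (74404204/2789)*(405499810/10343) = 30170890585201240/28846627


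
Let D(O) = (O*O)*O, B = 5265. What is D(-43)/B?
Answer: -79507/5265 ≈ -15.101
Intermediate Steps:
D(O) = O**3 (D(O) = O**2*O = O**3)
D(-43)/B = (-43)**3/5265 = -79507*1/5265 = -79507/5265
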